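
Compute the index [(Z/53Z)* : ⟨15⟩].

By Lagrange's theorem, ord_53(15) divides φ(53) = 53 − 1 = 52 = 2^2 · 13.
Divisors of 52: 1, 2, 4, 13, 26, 52.
Compute 15^d (mod 53) for the divisors d until we hit 1:
15^1 ≡ 15
15^2 ≡ 13
15^4 ≡ 10
15^13 ≡ 1
So ord_53(15) = 13, hence |⟨15⟩| = 13.
The index is φ(53) / ord(15) = 52 / 13 = 4.

4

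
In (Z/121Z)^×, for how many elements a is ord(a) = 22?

φ(121) = φ(11^2) = 11·(11−1) = 110 = 2 · 5 · 11.
(Z/121Z)^× is cyclic (|G| = 110); a cyclic group of order m has exactly φ(d) elements of each order d | m, and none otherwise.
22 = 2 · 11 divides 110, and φ(22) = 10.

10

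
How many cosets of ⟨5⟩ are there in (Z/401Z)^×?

16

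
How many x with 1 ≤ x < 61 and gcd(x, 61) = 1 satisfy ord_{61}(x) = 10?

φ(61) = 61 − 1 = 60 = 2^2 · 3 · 5.
(Z/61Z)^× is cyclic (|G| = 60); a cyclic group of order m has exactly φ(d) elements of each order d | m, and none otherwise.
10 = 2 · 5 divides 60, and φ(10) = 4.

4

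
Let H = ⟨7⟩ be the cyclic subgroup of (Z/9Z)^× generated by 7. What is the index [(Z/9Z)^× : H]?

2

By Lagrange's theorem, ord_9(7) divides φ(9) = φ(3^2) = 3·(3−1) = 6 = 2 · 3.
Divisors of 6: 1, 2, 3, 6.
Test each divisor d:
7^1 ≡ 7
7^2 ≡ 4
7^3 ≡ 1
Thus |⟨7⟩| = ord(7) = 3.
[(Z/9Z)^× : ⟨7⟩] = 6/3 = 2.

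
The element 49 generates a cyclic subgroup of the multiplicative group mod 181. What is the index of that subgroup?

30

By Lagrange's theorem, ord_181(49) divides φ(181) = 181 − 1 = 180 = 2^2 · 3^2 · 5.
Divisors of 180: 1, 2, 3, 4, 5, 6, 9, 10, 12, 15, 18, 20, 30, 36, 45, 60, 90, 180.
Check 49^d mod 181 for each divisor in increasing order:
49^1 ≡ 49 (mod 181)
49^2 ≡ 48 (mod 181)
49^3 ≡ 180 (mod 181)
49^4 ≡ 132 (mod 181)
49^5 ≡ 133 (mod 181)
49^6 ≡ 1 (mod 181) ✓
So ord_181(49) = 6, hence |⟨49⟩| = 6.
The index is φ(181) / ord(49) = 180 / 6 = 30.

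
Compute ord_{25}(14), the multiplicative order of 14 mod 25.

10

By Lagrange's theorem, ord_25(14) divides φ(25) = φ(5^2) = 5·(5−1) = 20 = 2^2 · 5.
Divisors of 20: 1, 2, 4, 5, 10, 20.
Compute 14^d (mod 25) for the divisors d until we hit 1:
14^1 ≡ 14 (mod 25)
14^2 ≡ 21 (mod 25)
14^4 ≡ 16 (mod 25)
14^5 ≡ 24 (mod 25)
14^10 ≡ 1 (mod 25) ✓
Hence ord(14) = 10.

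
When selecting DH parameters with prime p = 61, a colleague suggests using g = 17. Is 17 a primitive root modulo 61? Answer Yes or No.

Yes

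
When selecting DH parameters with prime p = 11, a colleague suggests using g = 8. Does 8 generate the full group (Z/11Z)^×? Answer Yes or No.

φ(11) = 11 − 1 = 10 = 2 · 5.
It suffices to check that the order of 8 is not a proper divisor of 10: compute 8^(10/q) for q ∈ {2, 5}.
8^5 ≡ 10 (mod 11)  [q = 2: ≢ 1 ✓]
8^2 ≡ 9 (mod 11)  [q = 5: ≢ 1 ✓]
Every test exponent gives a nontrivial residue, hence 8 generates the full group.

Yes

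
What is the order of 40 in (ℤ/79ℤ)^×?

39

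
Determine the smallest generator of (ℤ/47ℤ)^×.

5

φ(47) = 47 − 1 = 46 = 2 · 23.
Test candidates g = 2, 3, … against the prime factors q ∈ {2, 23} of φ(47): g is a generator iff g^(46/q) ≢ 1 for every such q.
g = 2: 2^23 ≡ 1 — hits 1, so not a primitive root.
g = 3: 3^23 ≡ 1 — hits 1, so not a primitive root.
g = 4: 4^23 ≡ 1 — hits 1, so not a primitive root.
g = 5: 5^23 ≡ 46; 5^2 ≡ 25 — none is 1, so 5 is a primitive root.
The smallest primitive root modulo 47 is 5.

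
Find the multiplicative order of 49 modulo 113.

Since 49 ∈ (Z/113Z)^×, its order divides φ(113) = 113 − 1 = 112 = 2^4 · 7.
Divisors of 112: 1, 2, 4, 7, 8, 14, 16, 28, 56, 112.
Test each divisor d:
49^1 ≡ 49
49^2 ≡ 28
49^4 ≡ 106
49^7 ≡ 1
Hence ord(49) = 7.

7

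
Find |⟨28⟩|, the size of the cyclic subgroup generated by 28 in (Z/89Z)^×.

88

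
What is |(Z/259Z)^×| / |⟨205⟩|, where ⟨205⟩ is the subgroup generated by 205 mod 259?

ord(205) | φ(259) = φ(7·37) = (7−1)·(37−1) = 6·36 = 216 = 2^3 · 3^3.
Divisors of 216: 1, 2, 3, 4, 6, 8, 9, 12, 18, 24, 27, 36, 54, 72, 108, 216.
Check 205^d mod 259 for each divisor in increasing order:
205^1 ≡ 205 (mod 259)
205^2 ≡ 67 (mod 259)
205^3 ≡ 8 (mod 259)
205^4 ≡ 86 (mod 259)
205^6 ≡ 64 (mod 259)
205^8 ≡ 144 (mod 259)
205^9 ≡ 253 (mod 259)
205^12 ≡ 211 (mod 259)
205^18 ≡ 36 (mod 259)
205^24 ≡ 232 (mod 259)
205^27 ≡ 43 (mod 259)
205^36 ≡ 1 (mod 259) ✓
Thus |⟨205⟩| = ord(205) = 36.
Index = |(Z/259Z)^×| / |⟨205⟩| = 216 / 36 = 6.

6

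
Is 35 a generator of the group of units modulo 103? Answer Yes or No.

Yes

φ(103) = 103 − 1 = 102 = 2 · 3 · 17.
An element g generates (Z/103Z)^× iff g^(102/q) ≢ 1 (mod 103) for each prime q ∈ {2, 3, 17}.
35^51 ≡ 102 (mod 103)  [q = 2: ≢ 1 ✓]
35^34 ≡ 46 (mod 103)  [q = 3: ≢ 1 ✓]
35^6 ≡ 8 (mod 103)  [q = 17: ≢ 1 ✓]
None equal 1, so ord_103(35) = 102: 35 is a primitive root.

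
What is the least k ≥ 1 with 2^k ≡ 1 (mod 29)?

28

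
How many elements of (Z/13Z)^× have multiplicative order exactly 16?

0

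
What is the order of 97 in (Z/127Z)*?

126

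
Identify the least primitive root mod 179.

φ(179) = 179 − 1 = 178 = 2 · 89.
Test candidates g = 2, 3, … against the prime factors q ∈ {2, 89} of φ(179): g is a generator iff g^(178/q) ≢ 1 for every such q.
g = 2: 2^89 ≡ 178; 2^2 ≡ 4 — none is 1, so 2 is a primitive root.
The smallest primitive root modulo 179 is 2.

2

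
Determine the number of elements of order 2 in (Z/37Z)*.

φ(37) = 37 − 1 = 36 = 2^2 · 3^2.
Since (Z/37Z)^× is cyclic of order 36, the number of elements of order d is φ(d) when d | 36 and 0 otherwise.
2 | 36, and φ(2) = 2 − 1 = 1.

1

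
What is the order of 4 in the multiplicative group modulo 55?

By Lagrange's theorem, ord_55(4) divides φ(55) = φ(5·11) = (5−1)·(11−1) = 4·10 = 40 = 2^3 · 5.
Divisors of 40: 1, 2, 4, 5, 8, 10, 20, 40.
Test each divisor d:
4^1 ≡ 4
4^2 ≡ 16
4^4 ≡ 36
4^5 ≡ 34
4^8 ≡ 31
4^10 ≡ 1
Hence ord(4) = 10.

10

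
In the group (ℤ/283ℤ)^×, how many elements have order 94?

46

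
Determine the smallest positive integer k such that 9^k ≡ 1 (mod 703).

9

Since 9 ∈ (Z/703Z)^×, its order divides φ(703) = φ(19·37) = (19−1)·(37−1) = 18·36 = 648 = 2^3 · 3^4.
Divisors of 648: 1, 2, 3, 4, 6, 8, 9, 12, 18, 24, 27, 36, 54, 72, 81, 108, 162, 216, 324, 648.
Check 9^d mod 703 for each divisor in increasing order:
9^1 ≡ 9 (mod 703)
9^2 ≡ 81 (mod 703)
9^3 ≡ 26 (mod 703)
9^4 ≡ 234 (mod 703)
9^6 ≡ 676 (mod 703)
9^8 ≡ 625 (mod 703)
9^9 ≡ 1 (mod 703) ✓
Hence ord(9) = 9.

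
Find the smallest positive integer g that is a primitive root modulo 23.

5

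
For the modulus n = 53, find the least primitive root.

φ(53) = 53 − 1 = 52 = 2^2 · 13.
Test candidates g = 2, 3, … against the prime factors q ∈ {2, 13} of φ(53): g is a generator iff g^(52/q) ≢ 1 for every such q.
g = 2: 2^26 ≡ 52; 2^4 ≡ 16 — none is 1, so 2 is a primitive root.
Hence the least primitive root of 53 is 2.

2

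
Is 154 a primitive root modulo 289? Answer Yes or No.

No

φ(289) = φ(17^2) = 17·(17−1) = 272 = 2^4 · 17.
Test 154^(272/q) mod 289 for each prime factor q of 272:
154^136 ≡ 1 (mod 289)  [q = 2: ≡ 1 ✗]
154^16 ≡ 137 (mod 289)  [q = 17: ≢ 1 ✓]
The check at q = 2 fails, so 154 generates a proper subgroup.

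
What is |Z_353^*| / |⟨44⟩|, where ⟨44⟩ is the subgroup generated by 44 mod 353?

The order of 44 must divide φ(353) = 353 − 1 = 352 = 2^5 · 11.
Divisors of 352: 1, 2, 4, 8, 11, 16, 22, 32, 44, 88, 176, 352.
Check 44^d mod 353 for each divisor in increasing order:
44^1 ≡ 44
44^2 ≡ 171
44^4 ≡ 295
44^8 ≡ 187
44^11 ≡ 283
44^16 ≡ 22
44^22 ≡ 311
44^32 ≡ 131
44^44 ≡ 352
44^88 ≡ 1
So ord_353(44) = 88, hence |⟨44⟩| = 88.
The index is φ(353) / ord(44) = 352 / 88 = 4.

4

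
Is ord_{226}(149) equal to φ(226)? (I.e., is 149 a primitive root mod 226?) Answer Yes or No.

No

φ(226) = φ(2)·φ(113) = 1·112 = 112 = 2^4 · 7.
An element g generates (Z/226Z)^× iff g^(112/q) ≢ 1 (mod 226) for each prime q ∈ {2, 7}.
149^56 ≡ 1 (mod 226)  [q = 2: ≡ 1 ✗]
149^16 ≡ 109 (mod 226)  [q = 7: ≢ 1 ✓]
Since 149^56 ≡ 1, the order of 149 divides 56 < 112, so 149 is not a primitive root.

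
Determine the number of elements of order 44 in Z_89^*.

φ(89) = 89 − 1 = 88 = 2^3 · 11.
(Z/89Z)^× is cyclic (|G| = 88); a cyclic group of order m has exactly φ(d) elements of each order d | m, and none otherwise.
44 = 2^2 · 11 divides 88, and φ(44) = 20.

20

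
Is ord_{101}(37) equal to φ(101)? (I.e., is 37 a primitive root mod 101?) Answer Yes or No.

No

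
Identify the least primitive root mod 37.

φ(37) = 37 − 1 = 36 = 2^2 · 3^2.
g is a primitive root iff g^(36/q) ≢ 1 (mod 37) for each prime q ∈ {2, 3}.
g = 2: 2^18 ≡ 36; 2^12 ≡ 26 — none is 1, so 2 is a primitive root.
So 2 is the smallest generator of (Z/37Z)^×.

2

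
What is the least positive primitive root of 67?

2

φ(67) = 67 − 1 = 66 = 2 · 3 · 11.
Test candidates g = 2, 3, … against the prime factors q ∈ {2, 3, 11} of φ(67): g is a generator iff g^(66/q) ≢ 1 for every such q.
g = 2: 2^33 ≡ 66; 2^22 ≡ 37; 2^6 ≡ 64 — none is 1, so 2 is a primitive root.
So 2 is the smallest generator of (Z/67Z)^×.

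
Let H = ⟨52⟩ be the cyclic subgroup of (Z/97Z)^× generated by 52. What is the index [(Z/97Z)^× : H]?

3

Since 52 ∈ (Z/97Z)^×, its order divides φ(97) = 97 − 1 = 96 = 2^5 · 3.
Divisors of 96: 1, 2, 3, 4, 6, 8, 12, 16, 24, 32, 48, 96.
Compute 52^d (mod 97) for the divisors d until we hit 1:
52^1 ≡ 52 (mod 97)
52^2 ≡ 85 (mod 97)
52^3 ≡ 55 (mod 97)
52^4 ≡ 47 (mod 97)
52^6 ≡ 18 (mod 97)
52^8 ≡ 75 (mod 97)
52^12 ≡ 33 (mod 97)
52^16 ≡ 96 (mod 97)
52^24 ≡ 22 (mod 97)
52^32 ≡ 1 (mod 97) ✓
The order of 52 is 32, so the subgroup it generates has 32 elements.
The index is φ(97) / ord(52) = 96 / 32 = 3.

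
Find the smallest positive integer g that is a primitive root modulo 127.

3

φ(127) = 127 − 1 = 126 = 2 · 3^2 · 7.
g is a primitive root iff g^(126/q) ≢ 1 (mod 127) for each prime q ∈ {2, 3, 7}.
g = 2: 2^63 ≡ 1 — hits 1, so not a primitive root.
g = 3: 3^63 ≡ 126; 3^42 ≡ 107; 3^18 ≡ 4 — none is 1, so 3 is a primitive root.
The smallest primitive root modulo 127 is 3.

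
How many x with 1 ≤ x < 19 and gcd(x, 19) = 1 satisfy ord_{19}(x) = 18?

6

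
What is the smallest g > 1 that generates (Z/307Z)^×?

5

φ(307) = 307 − 1 = 306 = 2 · 3^2 · 17.
g is a primitive root iff g^(306/q) ≢ 1 (mod 307) for each prime q ∈ {2, 3, 17}.
g = 2: 2^153 ≡ 306; 2^102 ≡ 1 — hits 1, so not a primitive root.
g = 3: 3^153 ≡ 306; 3^102 ≡ 1 — hits 1, so not a primitive root.
g = 4: 4^153 ≡ 1 — hits 1, so not a primitive root.
g = 5: 5^153 ≡ 306; 5^102 ≡ 289; 5^18 ≡ 81 — none is 1, so 5 is a primitive root.
Hence the least primitive root of 307 is 5.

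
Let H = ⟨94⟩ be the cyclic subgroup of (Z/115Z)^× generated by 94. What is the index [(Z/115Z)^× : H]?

4

Since 94 ∈ (Z/115Z)^×, its order divides φ(115) = φ(5·23) = (5−1)·(23−1) = 4·22 = 88 = 2^3 · 11.
Divisors of 88: 1, 2, 4, 8, 11, 22, 44, 88.
Evaluate successive powers at the divisors of 88:
94^1 ≡ 94
94^2 ≡ 96
94^4 ≡ 16
94^8 ≡ 26
94^11 ≡ 24
94^22 ≡ 1
So ord_115(94) = 22, hence |⟨94⟩| = 22.
[(Z/115Z)^× : ⟨94⟩] = 88/22 = 4.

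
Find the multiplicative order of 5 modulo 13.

The order of 5 must divide φ(13) = 13 − 1 = 12 = 2^2 · 3.
Divisors of 12: 1, 2, 3, 4, 6, 12.
Check 5^d mod 13 for each divisor in increasing order:
5^1 ≡ 5
5^2 ≡ 12
5^3 ≡ 8
5^4 ≡ 1
The smallest such exponent is 4, so the order of 5 is 4.

4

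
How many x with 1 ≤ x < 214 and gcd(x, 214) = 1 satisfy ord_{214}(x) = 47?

0

φ(214) = φ(2)·φ(107) = 1·106 = 106 = 2 · 53.
(Z/214Z)^× is cyclic (|G| = 106); a cyclic group of order m has exactly φ(d) elements of each order d | m, and none otherwise.
47 does not divide 106, so no element of (Z/214Z)^× has order 47.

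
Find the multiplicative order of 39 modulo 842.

420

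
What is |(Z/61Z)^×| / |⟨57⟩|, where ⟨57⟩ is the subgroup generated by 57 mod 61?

4

By Lagrange's theorem, ord_61(57) divides φ(61) = 61 − 1 = 60 = 2^2 · 3 · 5.
Divisors of 60: 1, 2, 3, 4, 5, 6, 10, 12, 15, 20, 30, 60.
Compute 57^d (mod 61) for the divisors d until we hit 1:
57^1 ≡ 57
57^2 ≡ 16
57^3 ≡ 58
57^4 ≡ 12
57^5 ≡ 13
57^6 ≡ 9
57^10 ≡ 47
57^12 ≡ 20
57^15 ≡ 1
So ord_61(57) = 15, hence |⟨57⟩| = 15.
Index = |(Z/61Z)^×| / |⟨57⟩| = 60 / 15 = 4.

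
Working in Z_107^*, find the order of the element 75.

53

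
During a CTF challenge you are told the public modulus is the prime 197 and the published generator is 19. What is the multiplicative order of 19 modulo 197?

14

Since 19 ∈ (Z/197Z)^×, its order divides φ(197) = 197 − 1 = 196 = 2^2 · 7^2.
Divisors of 196: 1, 2, 4, 7, 14, 28, 49, 98, 196.
Compute 19^d (mod 197) for the divisors d until we hit 1:
19^1 ≡ 19
19^2 ≡ 164
19^4 ≡ 104
19^7 ≡ 196
19^14 ≡ 1
The smallest such exponent is 14, so the order of 19 is 14.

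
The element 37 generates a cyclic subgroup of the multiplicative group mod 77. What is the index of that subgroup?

4

Since 37 ∈ (Z/77Z)^×, its order divides φ(77) = φ(7·11) = (7−1)·(11−1) = 6·10 = 60 = 2^2 · 3 · 5.
Divisors of 60: 1, 2, 3, 4, 5, 6, 10, 12, 15, 20, 30, 60.
Evaluate successive powers at the divisors of 60:
37^1 ≡ 37
37^2 ≡ 60
37^3 ≡ 64
37^4 ≡ 58
37^5 ≡ 67
37^6 ≡ 15
37^10 ≡ 23
37^12 ≡ 71
37^15 ≡ 1
Thus |⟨37⟩| = ord(37) = 15.
[(Z/77Z)^× : ⟨37⟩] = 60/15 = 4.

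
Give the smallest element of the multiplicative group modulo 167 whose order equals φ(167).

φ(167) = 167 − 1 = 166 = 2 · 83.
g is a primitive root iff g^(166/q) ≢ 1 (mod 167) for each prime q ∈ {2, 83}.
g = 2: 2^83 ≡ 1 — hits 1, so not a primitive root.
g = 3: 3^83 ≡ 1 — hits 1, so not a primitive root.
g = 4: 4^83 ≡ 1 — hits 1, so not a primitive root.
g = 5: 5^83 ≡ 166; 5^2 ≡ 25 — none is 1, so 5 is a primitive root.
So 5 is the smallest generator of (Z/167Z)^×.

5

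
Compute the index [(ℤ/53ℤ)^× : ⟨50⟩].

1

Since 50 ∈ (Z/53Z)^×, its order divides φ(53) = 53 − 1 = 52 = 2^2 · 13.
Divisors of 52: 1, 2, 4, 13, 26, 52.
Evaluate successive powers at the divisors of 52:
50^1 ≡ 50
50^2 ≡ 9
50^4 ≡ 28
50^13 ≡ 23
50^26 ≡ 52
50^52 ≡ 1
So ord_53(50) = 52, hence |⟨50⟩| = 52.
Index = |(Z/53Z)^×| / |⟨50⟩| = 52 / 52 = 1.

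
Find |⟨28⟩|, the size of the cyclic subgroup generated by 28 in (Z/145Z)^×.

The order of 28 must divide φ(145) = φ(5·29) = (5−1)·(29−1) = 4·28 = 112 = 2^4 · 7.
Divisors of 112: 1, 2, 4, 7, 8, 14, 16, 28, 56, 112.
Evaluate successive powers at the divisors of 112:
28^1 ≡ 28 (mod 145)
28^2 ≡ 59 (mod 145)
28^4 ≡ 1 (mod 145) ✓
Hence ord(28) = 4.

4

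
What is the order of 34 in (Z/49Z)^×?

The order of 34 must divide φ(49) = φ(7^2) = 7·(7−1) = 42 = 2 · 3 · 7.
Divisors of 42: 1, 2, 3, 6, 7, 14, 21, 42.
Test each divisor d:
34^1 ≡ 34
34^2 ≡ 29
34^3 ≡ 6
34^6 ≡ 36
34^7 ≡ 48
34^14 ≡ 1
The smallest such exponent is 14, so the order of 34 is 14.

14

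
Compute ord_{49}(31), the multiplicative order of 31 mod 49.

Since 31 ∈ (Z/49Z)^×, its order divides φ(49) = φ(7^2) = 7·(7−1) = 42 = 2 · 3 · 7.
Divisors of 42: 1, 2, 3, 6, 7, 14, 21, 42.
Test each divisor d:
31^1 ≡ 31
31^2 ≡ 30
31^3 ≡ 48
31^6 ≡ 1
Hence ord(31) = 6.

6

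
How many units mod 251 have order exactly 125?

φ(251) = 251 − 1 = 250 = 2 · 5^3.
(Z/251Z)^× is cyclic (|G| = 250); a cyclic group of order m has exactly φ(d) elements of each order d | m, and none otherwise.
125 = 5^3 divides 250, and φ(125) = 100.

100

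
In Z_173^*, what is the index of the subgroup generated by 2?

Since 2 ∈ (Z/173Z)^×, its order divides φ(173) = 173 − 1 = 172 = 2^2 · 43.
Divisors of 172: 1, 2, 4, 43, 86, 172.
Test each divisor d:
2^1 ≡ 2
2^2 ≡ 4
2^4 ≡ 16
2^43 ≡ 80
2^86 ≡ 172
2^172 ≡ 1
So ord_173(2) = 172, hence |⟨2⟩| = 172.
[(Z/173Z)^× : ⟨2⟩] = 172/172 = 1.

1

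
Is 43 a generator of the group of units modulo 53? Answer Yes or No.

No

φ(53) = 53 − 1 = 52 = 2^2 · 13.
It suffices to check that the order of 43 is not a proper divisor of 52: compute 43^(52/q) for q ∈ {2, 13}.
43^26 ≡ 1 (mod 53)  [q = 2: ≡ 1 ✗]
43^4 ≡ 36 (mod 53)  [q = 13: ≢ 1 ✓]
The check at q = 2 fails, so 43 generates a proper subgroup.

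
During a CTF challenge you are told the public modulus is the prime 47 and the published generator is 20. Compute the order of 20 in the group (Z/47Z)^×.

46

ord(20) | φ(47) = 47 − 1 = 46 = 2 · 23.
Divisors of 46: 1, 2, 23, 46.
Compute 20^d (mod 47) for the divisors d until we hit 1:
20^1 ≡ 20 (mod 47)
20^2 ≡ 24 (mod 47)
20^23 ≡ 46 (mod 47)
20^46 ≡ 1 (mod 47) ✓
Hence ord(20) = 46.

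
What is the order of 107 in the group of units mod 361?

114

ord(107) | φ(361) = φ(19^2) = 19·(19−1) = 342 = 2 · 3^2 · 19.
Divisors of 342: 1, 2, 3, 6, 9, 18, 19, 38, 57, 114, 171, 342.
Check 107^d mod 361 for each divisor in increasing order:
107^1 ≡ 107 (mod 361)
107^2 ≡ 258 (mod 361)
107^3 ≡ 170 (mod 361)
107^6 ≡ 20 (mod 361)
107^9 ≡ 151 (mod 361)
107^18 ≡ 58 (mod 361)
107^19 ≡ 69 (mod 361)
107^38 ≡ 68 (mod 361)
107^57 ≡ 360 (mod 361)
107^114 ≡ 1 (mod 361) ✓
Therefore the multiplicative order of 107 modulo 361 is 114.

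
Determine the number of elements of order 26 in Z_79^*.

12

φ(79) = 79 − 1 = 78 = 2 · 3 · 13.
(Z/79Z)^× is cyclic (|G| = 78); a cyclic group of order m has exactly φ(d) elements of each order d | m, and none otherwise.
26 = 2 · 13 divides 78, and φ(26) = 12.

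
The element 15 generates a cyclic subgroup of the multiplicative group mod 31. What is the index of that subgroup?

By Lagrange's theorem, ord_31(15) divides φ(31) = 31 − 1 = 30 = 2 · 3 · 5.
Divisors of 30: 1, 2, 3, 5, 6, 10, 15, 30.
Compute 15^d (mod 31) for the divisors d until we hit 1:
15^1 ≡ 15
15^2 ≡ 8
15^3 ≡ 27
15^5 ≡ 30
15^6 ≡ 16
15^10 ≡ 1
The order of 15 is 10, so the subgroup it generates has 10 elements.
[(Z/31Z)^× : ⟨15⟩] = 30/10 = 3.

3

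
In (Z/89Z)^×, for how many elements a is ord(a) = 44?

φ(89) = 89 − 1 = 88 = 2^3 · 11.
In a cyclic group of order 88, there are φ(d) elements of order d for each divisor d of 88, and zero for non-divisors.
44 = 2^2 · 11 divides 88, and φ(44) = 20.

20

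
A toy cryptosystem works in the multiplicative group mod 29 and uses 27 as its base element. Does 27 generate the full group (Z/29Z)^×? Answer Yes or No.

φ(29) = 29 − 1 = 28 = 2^2 · 7.
27 is a primitive root mod 29 iff 27^(φ(29)/q) ≢ 1 for every prime q | φ(29), i.e. q ∈ {2, 7}.
27^14 ≡ 28 (mod 29)  [q = 2: ≢ 1 ✓]
27^4 ≡ 16 (mod 29)  [q = 7: ≢ 1 ✓]
Every test exponent gives a nontrivial residue, hence 27 generates the full group.

Yes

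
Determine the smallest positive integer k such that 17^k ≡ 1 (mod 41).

ord(17) | φ(41) = 41 − 1 = 40 = 2^3 · 5.
Divisors of 40: 1, 2, 4, 5, 8, 10, 20, 40.
Check 17^d mod 41 for each divisor in increasing order:
17^1 ≡ 17
17^2 ≡ 2
17^4 ≡ 4
17^5 ≡ 27
17^8 ≡ 16
17^10 ≡ 32
17^20 ≡ 40
17^40 ≡ 1
Hence ord(17) = 40.

40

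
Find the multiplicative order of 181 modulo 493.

112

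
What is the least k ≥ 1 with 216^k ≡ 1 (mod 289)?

272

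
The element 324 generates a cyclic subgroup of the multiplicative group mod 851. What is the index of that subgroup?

Since 324 ∈ (Z/851Z)^×, its order divides φ(851) = φ(23·37) = (23−1)·(37−1) = 22·36 = 792 = 2^3 · 3^2 · 11.
Divisors of 792: 1, 2, 3, 4, 6, 8, 9, 11, 12, 18, 22, 24, 33, 36, 44, 66, 72, 88, 99, 132, 198, 264, 396, 792.
Evaluate successive powers at the divisors of 792:
324^1 ≡ 324 (mod 851)
324^2 ≡ 303 (mod 851)
324^3 ≡ 307 (mod 851)
324^4 ≡ 752 (mod 851)
324^6 ≡ 639 (mod 851)
324^8 ≡ 440 (mod 851)
324^9 ≡ 443 (mod 851)
324^11 ≡ 622 (mod 851)
324^12 ≡ 692 (mod 851)
324^18 ≡ 519 (mod 851)
324^22 ≡ 530 (mod 851)
324^24 ≡ 602 (mod 851)
324^33 ≡ 323 (mod 851)
324^36 ≡ 445 (mod 851)
324^44 ≡ 70 (mod 851)
324^66 ≡ 507 (mod 851)
324^72 ≡ 593 (mod 851)
324^88 ≡ 645 (mod 851)
324^99 ≡ 369 (mod 851)
324^132 ≡ 47 (mod 851)
324^198 ≡ 1 (mod 851) ✓
The order of 324 is 198, so the subgroup it generates has 198 elements.
The index is φ(851) / ord(324) = 792 / 198 = 4.

4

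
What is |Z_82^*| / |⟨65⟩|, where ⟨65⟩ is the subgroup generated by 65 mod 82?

1

By Lagrange's theorem, ord_82(65) divides φ(82) = φ(2)·φ(41) = 1·40 = 40 = 2^3 · 5.
Divisors of 40: 1, 2, 4, 5, 8, 10, 20, 40.
Evaluate successive powers at the divisors of 40:
65^1 ≡ 65 (mod 82)
65^2 ≡ 43 (mod 82)
65^4 ≡ 45 (mod 82)
65^5 ≡ 55 (mod 82)
65^8 ≡ 57 (mod 82)
65^10 ≡ 73 (mod 82)
65^20 ≡ 81 (mod 82)
65^40 ≡ 1 (mod 82) ✓
Thus |⟨65⟩| = ord(65) = 40.
Index = |(Z/82Z)^×| / |⟨65⟩| = 40 / 40 = 1.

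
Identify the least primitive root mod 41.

φ(41) = 41 − 1 = 40 = 2^3 · 5.
Test candidates g = 2, 3, … against the prime factors q ∈ {2, 5} of φ(41): g is a generator iff g^(40/q) ≢ 1 for every such q.
g = 2: 2^20 ≡ 1 — hits 1, so not a primitive root.
g = 3: 3^20 ≡ 40; 3^8 ≡ 1 — hits 1, so not a primitive root.
g = 4: 4^20 ≡ 1 — hits 1, so not a primitive root.
g = 5: 5^20 ≡ 1 — hits 1, so not a primitive root.
g = 6: 6^20 ≡ 40; 6^8 ≡ 10 — none is 1, so 6 is a primitive root.
Hence the least primitive root of 41 is 6.

6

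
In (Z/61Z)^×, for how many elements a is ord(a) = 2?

1

φ(61) = 61 − 1 = 60 = 2^2 · 3 · 5.
Since (Z/61Z)^× is cyclic of order 60, the number of elements of order d is φ(d) when d | 60 and 0 otherwise.
2 | 60, and φ(2) = 2 − 1 = 1.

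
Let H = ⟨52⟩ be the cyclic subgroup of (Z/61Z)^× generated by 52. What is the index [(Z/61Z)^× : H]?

6

By Lagrange's theorem, ord_61(52) divides φ(61) = 61 − 1 = 60 = 2^2 · 3 · 5.
Divisors of 60: 1, 2, 3, 4, 5, 6, 10, 12, 15, 20, 30, 60.
Compute 52^d (mod 61) for the divisors d until we hit 1:
52^1 ≡ 52
52^2 ≡ 20
52^3 ≡ 3
52^4 ≡ 34
52^5 ≡ 60
52^6 ≡ 9
52^10 ≡ 1
So ord_61(52) = 10, hence |⟨52⟩| = 10.
[(Z/61Z)^× : ⟨52⟩] = 60/10 = 6.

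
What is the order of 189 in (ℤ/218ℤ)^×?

27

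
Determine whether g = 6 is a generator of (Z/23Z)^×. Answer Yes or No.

No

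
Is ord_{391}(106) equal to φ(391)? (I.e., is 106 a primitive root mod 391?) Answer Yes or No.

No

391 = 17 · 23 is a product of two distinct odd primes, so (Z/391Z)^× ≅ (Z/17Z)^× × (Z/23Z)^× is not cyclic.
No primitive root modulo 391 exists; in particular 106 is not one.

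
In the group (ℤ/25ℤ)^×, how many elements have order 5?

φ(25) = φ(5^2) = 5·(5−1) = 20 = 2^2 · 5.
In a cyclic group of order 20, there are φ(d) elements of order d for each divisor d of 20, and zero for non-divisors.
5 | 20, and φ(5) = 5 − 1 = 4.

4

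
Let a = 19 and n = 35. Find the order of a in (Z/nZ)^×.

By Lagrange's theorem, ord_35(19) divides φ(35) = φ(5·7) = (5−1)·(7−1) = 4·6 = 24 = 2^3 · 3.
Divisors of 24: 1, 2, 3, 4, 6, 8, 12, 24.
Compute 19^d (mod 35) for the divisors d until we hit 1:
19^1 ≡ 19
19^2 ≡ 11
19^3 ≡ 34
19^4 ≡ 16
19^6 ≡ 1
Therefore the multiplicative order of 19 modulo 35 is 6.

6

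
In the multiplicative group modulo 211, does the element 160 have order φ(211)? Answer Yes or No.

Yes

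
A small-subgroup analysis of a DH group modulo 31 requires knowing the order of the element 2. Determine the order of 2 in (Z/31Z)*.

ord(2) | φ(31) = 31 − 1 = 30 = 2 · 3 · 5.
Divisors of 30: 1, 2, 3, 5, 6, 10, 15, 30.
Evaluate successive powers at the divisors of 30:
2^1 ≡ 2
2^2 ≡ 4
2^3 ≡ 8
2^5 ≡ 1
The smallest such exponent is 5, so the order of 2 is 5.

5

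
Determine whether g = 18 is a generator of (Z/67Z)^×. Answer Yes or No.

φ(67) = 67 − 1 = 66 = 2 · 3 · 11.
It suffices to check that the order of 18 is not a proper divisor of 66: compute 18^(66/q) for q ∈ {2, 3, 11}.
18^33 ≡ 66 (mod 67)  [q = 2: ≢ 1 ✓]
18^22 ≡ 37 (mod 67)  [q = 3: ≢ 1 ✓]
18^6 ≡ 9 (mod 67)  [q = 11: ≢ 1 ✓]
All checks pass, so 18 has order 66 and is a primitive root modulo 67.

Yes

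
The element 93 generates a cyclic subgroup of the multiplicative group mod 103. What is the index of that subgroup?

Since 93 ∈ (Z/103Z)^×, its order divides φ(103) = 103 − 1 = 102 = 2 · 3 · 17.
Divisors of 102: 1, 2, 3, 6, 17, 34, 51, 102.
Evaluate successive powers at the divisors of 102:
93^1 ≡ 93 (mod 103)
93^2 ≡ 100 (mod 103)
93^3 ≡ 30 (mod 103)
93^6 ≡ 76 (mod 103)
93^17 ≡ 1 (mod 103) ✓
So ord_103(93) = 17, hence |⟨93⟩| = 17.
The index is φ(103) / ord(93) = 102 / 17 = 6.

6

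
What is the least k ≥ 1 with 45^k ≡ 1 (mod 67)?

22

ord(45) | φ(67) = 67 − 1 = 66 = 2 · 3 · 11.
Divisors of 66: 1, 2, 3, 6, 11, 22, 33, 66.
Check 45^d mod 67 for each divisor in increasing order:
45^1 ≡ 45 (mod 67)
45^2 ≡ 15 (mod 67)
45^3 ≡ 5 (mod 67)
45^6 ≡ 25 (mod 67)
45^11 ≡ 66 (mod 67)
45^22 ≡ 1 (mod 67) ✓
So ord_67(45) = 22.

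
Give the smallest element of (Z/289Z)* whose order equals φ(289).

3

φ(289) = φ(17^2) = 17·(17−1) = 272 = 2^4 · 17.
Test candidates g = 2, 3, … against the prime factors q ∈ {2, 17} of φ(289): g is a generator iff g^(272/q) ≢ 1 for every such q.
g = 2: 2^136 ≡ 1 — hits 1, so not a primitive root.
g = 3: 3^136 ≡ 288; 3^16 ≡ 171 — none is 1, so 3 is a primitive root.
So 3 is the smallest generator of (Z/289Z)^×.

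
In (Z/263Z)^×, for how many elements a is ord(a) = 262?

130

φ(263) = 263 − 1 = 262 = 2 · 131.
Since (Z/263Z)^× is cyclic of order 262, the number of elements of order d is φ(d) when d | 262 and 0 otherwise.
262 = 2 · 131 divides 262, and φ(262) = 130.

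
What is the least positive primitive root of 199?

φ(199) = 199 − 1 = 198 = 2 · 3^2 · 11.
g is a primitive root iff g^(198/q) ≢ 1 (mod 199) for each prime q ∈ {2, 3, 11}.
g = 2: 2^99 ≡ 1 — hits 1, so not a primitive root.
g = 3: 3^99 ≡ 198; 3^66 ≡ 106; 3^18 ≡ 125 — none is 1, so 3 is a primitive root.
The smallest primitive root modulo 199 is 3.

3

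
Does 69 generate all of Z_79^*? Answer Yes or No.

φ(79) = 79 − 1 = 78 = 2 · 3 · 13.
An element g generates (Z/79Z)^× iff g^(78/q) ≢ 1 (mod 79) for each prime q ∈ {2, 3, 13}.
69^39 ≡ 78 (mod 79)  [q = 2: ≢ 1 ✓]
69^26 ≡ 1 (mod 79)  [q = 3: ≡ 1 ✗]
69^6 ≡ 18 (mod 79)  [q = 13: ≢ 1 ✓]
69^26 ≡ 1 shows ord(69) | 26, strictly less than φ(79); not a primitive root.

No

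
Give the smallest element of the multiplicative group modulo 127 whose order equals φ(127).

3

φ(127) = 127 − 1 = 126 = 2 · 3^2 · 7.
Test candidates g = 2, 3, … against the prime factors q ∈ {2, 3, 7} of φ(127): g is a generator iff g^(126/q) ≢ 1 for every such q.
g = 2: 2^63 ≡ 1 — hits 1, so not a primitive root.
g = 3: 3^63 ≡ 126; 3^42 ≡ 107; 3^18 ≡ 4 — none is 1, so 3 is a primitive root.
Hence the least primitive root of 127 is 3.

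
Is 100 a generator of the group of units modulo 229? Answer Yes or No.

No

φ(229) = 229 − 1 = 228 = 2^2 · 3 · 19.
An element g generates (Z/229Z)^× iff g^(228/q) ≢ 1 (mod 229) for each prime q ∈ {2, 3, 19}.
100^114 ≡ 1 (mod 229)  [q = 2: ≡ 1 ✗]
100^76 ≡ 134 (mod 229)  [q = 3: ≢ 1 ✓]
100^12 ≡ 60 (mod 229)  [q = 19: ≢ 1 ✓]
Since 100^114 ≡ 1, the order of 100 divides 114 < 228, so 100 is not a primitive root.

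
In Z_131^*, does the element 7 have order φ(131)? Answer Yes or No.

φ(131) = 131 − 1 = 130 = 2 · 5 · 13.
It suffices to check that the order of 7 is not a proper divisor of 130: compute 7^(130/q) for q ∈ {2, 5, 13}.
7^65 ≡ 1 (mod 131)  [q = 2: ≡ 1 ✗]
7^26 ≡ 53 (mod 131)  [q = 5: ≢ 1 ✓]
7^10 ≡ 80 (mod 131)  [q = 13: ≢ 1 ✓]
7^65 ≡ 1 shows ord(7) | 65, strictly less than φ(131); not a primitive root.

No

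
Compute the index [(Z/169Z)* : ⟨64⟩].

6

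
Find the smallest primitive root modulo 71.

7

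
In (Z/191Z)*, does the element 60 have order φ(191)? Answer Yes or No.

No

φ(191) = 191 − 1 = 190 = 2 · 5 · 19.
Test 60^(190/q) mod 191 for each prime factor q of 190:
60^95 ≡ 1 (mod 191)  [q = 2: ≡ 1 ✗]
60^38 ≡ 49 (mod 191)  [q = 5: ≢ 1 ✓]
60^10 ≡ 150 (mod 191)  [q = 19: ≢ 1 ✓]
The check at q = 2 fails, so 60 generates a proper subgroup.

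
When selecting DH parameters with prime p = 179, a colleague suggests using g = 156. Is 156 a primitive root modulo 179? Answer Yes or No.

φ(179) = 179 − 1 = 178 = 2 · 89.
It suffices to check that the order of 156 is not a proper divisor of 178: compute 156^(178/q) for q ∈ {2, 89}.
156^89 ≡ 1 (mod 179)  [q = 2: ≡ 1 ✗]
156^2 ≡ 171 (mod 179)  [q = 89: ≢ 1 ✓]
Since 156^89 ≡ 1, the order of 156 divides 89 < 178, so 156 is not a primitive root.

No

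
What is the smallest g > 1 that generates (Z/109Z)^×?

φ(109) = 109 − 1 = 108 = 2^2 · 3^3.
g is a primitive root iff g^(108/q) ≢ 1 (mod 109) for each prime q ∈ {2, 3}.
g = 2: 2^54 ≡ 108; 2^36 ≡ 1 — hits 1, so not a primitive root.
g = 3: 3^54 ≡ 1 — hits 1, so not a primitive root.
g = 4: 4^54 ≡ 1 — hits 1, so not a primitive root.
g = 5: 5^54 ≡ 1 — hits 1, so not a primitive root.
g = 6: 6^54 ≡ 108; 6^36 ≡ 63 — none is 1, so 6 is a primitive root.
So 6 is the smallest generator of (Z/109Z)^×.

6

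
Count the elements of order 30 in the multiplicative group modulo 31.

8

φ(31) = 31 − 1 = 30 = 2 · 3 · 5.
(Z/31Z)^× is cyclic (|G| = 30); a cyclic group of order m has exactly φ(d) elements of each order d | m, and none otherwise.
30 = 2 · 3 · 5 divides 30, and φ(30) = 8.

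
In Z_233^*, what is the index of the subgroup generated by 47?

1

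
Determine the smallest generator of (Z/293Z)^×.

2

φ(293) = 293 − 1 = 292 = 2^2 · 73.
g is a primitive root iff g^(292/q) ≢ 1 (mod 293) for each prime q ∈ {2, 73}.
g = 2: 2^146 ≡ 292; 2^4 ≡ 16 — none is 1, so 2 is a primitive root.
So 2 is the smallest generator of (Z/293Z)^×.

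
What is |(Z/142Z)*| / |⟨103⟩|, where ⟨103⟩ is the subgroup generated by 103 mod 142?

10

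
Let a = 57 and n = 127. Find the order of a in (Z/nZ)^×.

Since 57 ∈ (Z/127Z)^×, its order divides φ(127) = 127 − 1 = 126 = 2 · 3^2 · 7.
Divisors of 126: 1, 2, 3, 6, 7, 9, 14, 18, 21, 42, 63, 126.
Test each divisor d:
57^1 ≡ 57 (mod 127)
57^2 ≡ 74 (mod 127)
57^3 ≡ 27 (mod 127)
57^6 ≡ 94 (mod 127)
57^7 ≡ 24 (mod 127)
57^9 ≡ 125 (mod 127)
57^14 ≡ 68 (mod 127)
57^18 ≡ 4 (mod 127)
57^21 ≡ 108 (mod 127)
57^42 ≡ 107 (mod 127)
57^63 ≡ 126 (mod 127)
57^126 ≡ 1 (mod 127) ✓
So ord_127(57) = 126.

126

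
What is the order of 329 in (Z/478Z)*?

By Lagrange's theorem, ord_478(329) divides φ(478) = φ(2)·φ(239) = 1·238 = 238 = 2 · 7 · 17.
Divisors of 238: 1, 2, 7, 14, 17, 34, 119, 238.
Check 329^d mod 478 for each divisor in increasing order:
329^1 ≡ 329
329^2 ≡ 213
329^7 ≡ 101
329^14 ≡ 163
329^17 ≡ 263
329^34 ≡ 337
329^119 ≡ 1
So ord_478(329) = 119.

119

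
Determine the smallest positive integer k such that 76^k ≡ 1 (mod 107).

ord(76) | φ(107) = 107 − 1 = 106 = 2 · 53.
Divisors of 106: 1, 2, 53, 106.
Compute 76^d (mod 107) for the divisors d until we hit 1:
76^1 ≡ 76
76^2 ≡ 105
76^53 ≡ 1
The smallest such exponent is 53, so the order of 76 is 53.

53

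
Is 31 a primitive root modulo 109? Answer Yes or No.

No

φ(109) = 109 − 1 = 108 = 2^2 · 3^3.
It suffices to check that the order of 31 is not a proper divisor of 108: compute 31^(108/q) for q ∈ {2, 3}.
31^54 ≡ 1 (mod 109)  [q = 2: ≡ 1 ✗]
31^36 ≡ 45 (mod 109)  [q = 3: ≢ 1 ✓]
Since 31^54 ≡ 1, the order of 31 divides 54 < 108, so 31 is not a primitive root.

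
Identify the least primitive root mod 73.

5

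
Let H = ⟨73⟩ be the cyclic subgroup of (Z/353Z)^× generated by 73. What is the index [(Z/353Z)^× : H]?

Since 73 ∈ (Z/353Z)^×, its order divides φ(353) = 353 − 1 = 352 = 2^5 · 11.
Divisors of 352: 1, 2, 4, 8, 11, 16, 22, 32, 44, 88, 176, 352.
Evaluate successive powers at the divisors of 352:
73^1 ≡ 73 (mod 353)
73^2 ≡ 34 (mod 353)
73^4 ≡ 97 (mod 353)
73^8 ≡ 231 (mod 353)
73^11 ≡ 70 (mod 353)
73^16 ≡ 58 (mod 353)
73^22 ≡ 311 (mod 353)
73^32 ≡ 187 (mod 353)
73^44 ≡ 352 (mod 353)
73^88 ≡ 1 (mod 353) ✓
Thus |⟨73⟩| = ord(73) = 88.
[(Z/353Z)^× : ⟨73⟩] = 352/88 = 4.

4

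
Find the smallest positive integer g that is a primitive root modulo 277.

5

φ(277) = 277 − 1 = 276 = 2^2 · 3 · 23.
Test candidates g = 2, 3, … against the prime factors q ∈ {2, 3, 23} of φ(277): g is a generator iff g^(276/q) ≢ 1 for every such q.
g = 2: 2^138 ≡ 276; 2^92 ≡ 1 — hits 1, so not a primitive root.
g = 3: 3^138 ≡ 1 — hits 1, so not a primitive root.
g = 4: 4^138 ≡ 1 — hits 1, so not a primitive root.
g = 5: 5^138 ≡ 276; 5^92 ≡ 116; 5^12 ≡ 27 — none is 1, so 5 is a primitive root.
The smallest primitive root modulo 277 is 5.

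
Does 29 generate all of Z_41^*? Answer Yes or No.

φ(41) = 41 − 1 = 40 = 2^3 · 5.
Test 29^(40/q) mod 41 for each prime factor q of 40:
29^20 ≡ 40 (mod 41)  [q = 2: ≢ 1 ✓]
29^8 ≡ 18 (mod 41)  [q = 5: ≢ 1 ✓]
None equal 1, so ord_41(29) = 40: 29 is a primitive root.

Yes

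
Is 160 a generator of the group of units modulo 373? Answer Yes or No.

φ(373) = 373 − 1 = 372 = 2^2 · 3 · 31.
160 is a primitive root mod 373 iff 160^(φ(373)/q) ≢ 1 for every prime q | φ(373), i.e. q ∈ {2, 3, 31}.
160^186 ≡ 1 (mod 373)  [q = 2: ≡ 1 ✗]
160^124 ≡ 1 (mod 373)  [q = 3: ≡ 1 ✗]
160^12 ≡ 318 (mod 373)  [q = 31: ≢ 1 ✓]
The check at q = 2 fails, so 160 generates a proper subgroup.

No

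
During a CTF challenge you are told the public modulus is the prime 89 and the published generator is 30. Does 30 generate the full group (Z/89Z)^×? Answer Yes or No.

Yes

φ(89) = 89 − 1 = 88 = 2^3 · 11.
It suffices to check that the order of 30 is not a proper divisor of 88: compute 30^(88/q) for q ∈ {2, 11}.
30^44 ≡ 88 (mod 89)  [q = 2: ≢ 1 ✓]
30^8 ≡ 32 (mod 89)  [q = 11: ≢ 1 ✓]
Every test exponent gives a nontrivial residue, hence 30 generates the full group.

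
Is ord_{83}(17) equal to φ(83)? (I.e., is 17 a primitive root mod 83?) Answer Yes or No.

No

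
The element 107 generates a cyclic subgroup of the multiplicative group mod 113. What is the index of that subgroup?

1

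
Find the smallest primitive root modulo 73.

5

φ(73) = 73 − 1 = 72 = 2^3 · 3^2.
Test candidates g = 2, 3, … against the prime factors q ∈ {2, 3} of φ(73): g is a generator iff g^(72/q) ≢ 1 for every such q.
g = 2: 2^36 ≡ 1 — hits 1, so not a primitive root.
g = 3: 3^36 ≡ 1 — hits 1, so not a primitive root.
g = 4: 4^36 ≡ 1 — hits 1, so not a primitive root.
g = 5: 5^36 ≡ 72; 5^24 ≡ 8 — none is 1, so 5 is a primitive root.
The smallest primitive root modulo 73 is 5.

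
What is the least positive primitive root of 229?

φ(229) = 229 − 1 = 228 = 2^2 · 3 · 19.
Test candidates g = 2, 3, … against the prime factors q ∈ {2, 3, 19} of φ(229): g is a generator iff g^(228/q) ≢ 1 for every such q.
g = 2: 2^114 ≡ 228; 2^76 ≡ 1 — hits 1, so not a primitive root.
g = 3: 3^114 ≡ 1 — hits 1, so not a primitive root.
g = 4: 4^114 ≡ 1 — hits 1, so not a primitive root.
g = 5: 5^114 ≡ 1 — hits 1, so not a primitive root.
g = 6: 6^114 ≡ 228; 6^76 ≡ 134; 6^12 ≡ 165 — none is 1, so 6 is a primitive root.
So 6 is the smallest generator of (Z/229Z)^×.

6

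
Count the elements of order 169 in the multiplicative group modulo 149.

0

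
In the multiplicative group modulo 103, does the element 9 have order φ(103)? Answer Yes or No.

φ(103) = 103 − 1 = 102 = 2 · 3 · 17.
9 is a primitive root mod 103 iff 9^(φ(103)/q) ≢ 1 for every prime q | φ(103), i.e. q ∈ {2, 3, 17}.
9^51 ≡ 1 (mod 103)  [q = 2: ≡ 1 ✗]
9^34 ≡ 1 (mod 103)  [q = 3: ≡ 1 ✗]
9^6 ≡ 64 (mod 103)  [q = 17: ≢ 1 ✓]
The check at q = 2 fails, so 9 generates a proper subgroup.

No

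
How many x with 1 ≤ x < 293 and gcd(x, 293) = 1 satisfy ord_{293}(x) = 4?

φ(293) = 293 − 1 = 292 = 2^2 · 73.
(Z/293Z)^× is cyclic (|G| = 292); a cyclic group of order m has exactly φ(d) elements of each order d | m, and none otherwise.
4 = 2^2 divides 292, and φ(4) = 2.

2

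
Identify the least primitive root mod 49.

3

φ(49) = φ(7^2) = 7·(7−1) = 42 = 2 · 3 · 7.
Test candidates g = 2, 3, … against the prime factors q ∈ {2, 3, 7} of φ(49): g is a generator iff g^(42/q) ≢ 1 for every such q.
g = 2: 2^21 ≡ 1 — hits 1, so not a primitive root.
g = 3: 3^21 ≡ 48; 3^14 ≡ 30; 3^6 ≡ 43 — none is 1, so 3 is a primitive root.
Hence the least primitive root of 49 is 3.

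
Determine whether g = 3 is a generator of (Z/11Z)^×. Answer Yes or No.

No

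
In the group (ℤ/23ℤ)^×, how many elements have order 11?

10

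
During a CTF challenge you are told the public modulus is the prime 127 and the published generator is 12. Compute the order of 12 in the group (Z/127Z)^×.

The order of 12 must divide φ(127) = 127 − 1 = 126 = 2 · 3^2 · 7.
Divisors of 126: 1, 2, 3, 6, 7, 9, 14, 18, 21, 42, 63, 126.
Test each divisor d:
12^1 ≡ 12
12^2 ≡ 17
12^3 ≡ 77
12^6 ≡ 87
12^7 ≡ 28
12^9 ≡ 95
12^14 ≡ 22
12^18 ≡ 8
12^21 ≡ 108
12^42 ≡ 107
12^63 ≡ 126
12^126 ≡ 1
Hence ord(12) = 126.

126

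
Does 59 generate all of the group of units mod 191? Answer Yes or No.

No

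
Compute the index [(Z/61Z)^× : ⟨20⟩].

12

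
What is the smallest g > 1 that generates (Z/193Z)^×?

φ(193) = 193 − 1 = 192 = 2^6 · 3.
g is a primitive root iff g^(192/q) ≢ 1 (mod 193) for each prime q ∈ {2, 3}.
g = 2: 2^96 ≡ 1 — hits 1, so not a primitive root.
g = 3: 3^96 ≡ 1 — hits 1, so not a primitive root.
g = 4: 4^96 ≡ 1 — hits 1, so not a primitive root.
g = 5: 5^96 ≡ 192; 5^64 ≡ 84 — none is 1, so 5 is a primitive root.
So 5 is the smallest generator of (Z/193Z)^×.

5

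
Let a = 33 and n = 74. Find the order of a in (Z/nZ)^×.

9

The order of 33 must divide φ(74) = φ(2)·φ(37) = 1·36 = 36 = 2^2 · 3^2.
Divisors of 36: 1, 2, 3, 4, 6, 9, 12, 18, 36.
Compute 33^d (mod 74) for the divisors d until we hit 1:
33^1 ≡ 33
33^2 ≡ 53
33^3 ≡ 47
33^4 ≡ 71
33^6 ≡ 63
33^9 ≡ 1
The smallest such exponent is 9, so the order of 33 is 9.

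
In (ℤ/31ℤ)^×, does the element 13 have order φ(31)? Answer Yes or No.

φ(31) = 31 − 1 = 30 = 2 · 3 · 5.
An element g generates (Z/31Z)^× iff g^(30/q) ≢ 1 (mod 31) for each prime q ∈ {2, 3, 5}.
13^15 ≡ 30 (mod 31)  [q = 2: ≢ 1 ✓]
13^10 ≡ 5 (mod 31)  [q = 3: ≢ 1 ✓]
13^6 ≡ 16 (mod 31)  [q = 5: ≢ 1 ✓]
Every test exponent gives a nontrivial residue, hence 13 generates the full group.

Yes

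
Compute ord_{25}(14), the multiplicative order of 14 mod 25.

10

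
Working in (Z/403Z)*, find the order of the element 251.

30

The order of 251 must divide φ(403) = φ(13·31) = (13−1)·(31−1) = 12·30 = 360 = 2^3 · 3^2 · 5.
Divisors of 360: 1, 2, 3, 4, 5, 6, 8, 9, 10, 12, 15, 18, 20, 24, 30, 36, 40, 45, 60, 72, 90, 120, 180, 360.
Check 251^d mod 403 for each divisor in increasing order:
251^1 ≡ 251 (mod 403)
251^2 ≡ 133 (mod 403)
251^3 ≡ 337 (mod 403)
251^4 ≡ 360 (mod 403)
251^5 ≡ 88 (mod 403)
251^6 ≡ 326 (mod 403)
251^8 ≡ 237 (mod 403)
251^9 ≡ 246 (mod 403)
251^10 ≡ 87 (mod 403)
251^12 ≡ 287 (mod 403)
251^15 ≡ 402 (mod 403)
251^18 ≡ 66 (mod 403)
251^20 ≡ 315 (mod 403)
251^24 ≡ 157 (mod 403)
251^30 ≡ 1 (mod 403) ✓
Hence ord(251) = 30.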